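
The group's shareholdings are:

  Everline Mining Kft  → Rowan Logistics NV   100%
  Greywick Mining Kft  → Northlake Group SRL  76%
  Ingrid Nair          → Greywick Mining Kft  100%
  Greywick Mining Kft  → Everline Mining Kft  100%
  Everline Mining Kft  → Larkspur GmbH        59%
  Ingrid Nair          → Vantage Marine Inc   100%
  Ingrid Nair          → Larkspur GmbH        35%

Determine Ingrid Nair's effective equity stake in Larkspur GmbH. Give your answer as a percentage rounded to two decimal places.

94.00%

Ingrid reaches Larkspur along 2 paths.
Direct stake: 35% = 35%.
Via Greywick → Everline: 100% × 100% × 59% = 59%.
Total: 35% + 59% = 94%.
Rounded: 94.00%.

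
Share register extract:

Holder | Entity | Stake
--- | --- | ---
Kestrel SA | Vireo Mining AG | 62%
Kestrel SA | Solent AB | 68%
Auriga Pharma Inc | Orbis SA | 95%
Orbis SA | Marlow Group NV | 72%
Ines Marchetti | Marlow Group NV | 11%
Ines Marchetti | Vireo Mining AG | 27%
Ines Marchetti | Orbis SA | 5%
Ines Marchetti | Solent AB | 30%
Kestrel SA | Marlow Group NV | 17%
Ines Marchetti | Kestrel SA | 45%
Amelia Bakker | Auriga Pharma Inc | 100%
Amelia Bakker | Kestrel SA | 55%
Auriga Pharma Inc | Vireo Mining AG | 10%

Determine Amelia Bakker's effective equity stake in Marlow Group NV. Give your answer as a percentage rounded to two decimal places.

Amelia reaches Marlow along 2 paths.
Via Auriga → Orbis: 100% × 95% × 72% = 68.4%.
Via Kestrel: 55% × 17% = 9.35%.
Total: 68.4% + 9.35% = 77.75%.

77.75%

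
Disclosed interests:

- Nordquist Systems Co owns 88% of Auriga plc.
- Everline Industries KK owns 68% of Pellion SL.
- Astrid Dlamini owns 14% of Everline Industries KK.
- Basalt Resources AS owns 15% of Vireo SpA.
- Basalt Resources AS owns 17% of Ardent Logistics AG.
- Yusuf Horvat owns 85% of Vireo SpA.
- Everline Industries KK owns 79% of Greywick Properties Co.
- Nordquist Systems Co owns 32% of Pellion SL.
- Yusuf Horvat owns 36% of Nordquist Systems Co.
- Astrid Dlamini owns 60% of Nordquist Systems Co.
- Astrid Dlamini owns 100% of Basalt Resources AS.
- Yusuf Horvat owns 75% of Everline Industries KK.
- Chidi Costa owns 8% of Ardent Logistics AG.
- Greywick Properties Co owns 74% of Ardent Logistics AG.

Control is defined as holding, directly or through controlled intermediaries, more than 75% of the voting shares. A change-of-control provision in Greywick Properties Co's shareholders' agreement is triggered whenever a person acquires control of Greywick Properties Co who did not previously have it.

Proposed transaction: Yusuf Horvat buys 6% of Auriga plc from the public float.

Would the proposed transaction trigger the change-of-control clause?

No

The purchase changes only Yusuf's holdings, so Yusuf is the only person who could newly come to control Greywick.
Yusuf holds 85% of Vireo, so Yusuf controls Vireo.
Neither Yusuf nor any entity Yusuf controls holds any voting interest in Greywick.
So before the transaction, Yusuf does not control Greywick.
After the purchase, Yusuf holds 6% of Auriga directly.
Yusuf's side now holds 6% of Auriga, not > 75%, so Yusuf still does not control Auriga.
After the transaction, neither Yusuf nor any entity Yusuf controls holds a voting interest in Greywick, so Yusuf still does not control it.
No new person acquires control, so the clause is not triggered.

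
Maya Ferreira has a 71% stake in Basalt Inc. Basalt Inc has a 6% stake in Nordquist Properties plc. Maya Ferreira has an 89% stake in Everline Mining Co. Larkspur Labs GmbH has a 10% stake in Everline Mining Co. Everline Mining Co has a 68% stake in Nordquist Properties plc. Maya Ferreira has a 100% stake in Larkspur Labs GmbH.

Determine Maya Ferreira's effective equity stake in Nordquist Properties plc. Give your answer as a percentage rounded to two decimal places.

Maya reaches Nordquist along 3 paths.
Via Basalt: 71% × 6% = 4.26%.
Via Everline: 89% × 68% = 60.52%.
Via Larkspur → Everline: 100% × 10% × 68% = 6.8%.
Total: 4.26% + 60.52% + 6.8% = 71.58%.

71.58%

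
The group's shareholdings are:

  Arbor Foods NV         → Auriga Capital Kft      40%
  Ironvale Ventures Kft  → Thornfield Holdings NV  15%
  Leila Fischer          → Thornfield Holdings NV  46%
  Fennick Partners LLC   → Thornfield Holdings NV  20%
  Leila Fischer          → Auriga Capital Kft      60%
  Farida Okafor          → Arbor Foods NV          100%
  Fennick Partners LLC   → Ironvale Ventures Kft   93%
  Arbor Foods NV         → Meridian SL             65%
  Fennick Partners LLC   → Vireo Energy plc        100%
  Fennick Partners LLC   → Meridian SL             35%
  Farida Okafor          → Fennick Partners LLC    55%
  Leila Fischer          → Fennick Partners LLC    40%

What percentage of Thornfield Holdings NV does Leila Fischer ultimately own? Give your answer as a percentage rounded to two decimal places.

Leila reaches Thornfield along 3 paths.
Via Fennick → Ironvale: 40% × 93% × 15% = 5.58%.
Via Fennick: 40% × 20% = 8%.
Direct stake: 46% = 46%.
Total: 5.58% + 8% + 46% = 59.58%.

59.58%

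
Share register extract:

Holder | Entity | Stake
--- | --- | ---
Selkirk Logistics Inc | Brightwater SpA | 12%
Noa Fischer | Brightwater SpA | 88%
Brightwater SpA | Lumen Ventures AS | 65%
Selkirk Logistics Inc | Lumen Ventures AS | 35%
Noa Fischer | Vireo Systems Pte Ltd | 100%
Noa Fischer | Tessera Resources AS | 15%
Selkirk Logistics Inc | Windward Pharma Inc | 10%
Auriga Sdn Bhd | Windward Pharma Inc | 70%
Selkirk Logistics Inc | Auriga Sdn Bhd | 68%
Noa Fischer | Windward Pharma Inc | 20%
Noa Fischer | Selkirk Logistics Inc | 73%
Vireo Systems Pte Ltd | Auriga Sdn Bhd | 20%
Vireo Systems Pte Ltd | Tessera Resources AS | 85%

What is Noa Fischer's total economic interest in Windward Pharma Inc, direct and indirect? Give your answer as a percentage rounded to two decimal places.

76.05%

Noa reaches Windward along 4 paths.
Direct stake: 20% = 20%.
Via Selkirk: 73% × 10% = 7.3%.
Via Selkirk → Auriga: 73% × 68% × 70% = 34.748%.
Via Vireo → Auriga: 100% × 20% × 70% = 14%.
Total: 20% + 7.3% + 34.748% + 14% = 76.048%.
Rounded: 76.05%.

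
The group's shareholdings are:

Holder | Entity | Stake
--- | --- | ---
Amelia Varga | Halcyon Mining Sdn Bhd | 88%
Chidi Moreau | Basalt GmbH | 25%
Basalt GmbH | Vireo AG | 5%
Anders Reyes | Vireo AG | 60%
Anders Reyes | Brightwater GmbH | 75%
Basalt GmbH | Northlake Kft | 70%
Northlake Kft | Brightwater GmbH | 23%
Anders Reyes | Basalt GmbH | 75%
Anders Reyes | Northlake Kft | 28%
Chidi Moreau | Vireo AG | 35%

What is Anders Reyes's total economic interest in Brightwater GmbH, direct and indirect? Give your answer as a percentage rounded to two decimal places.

93.52%

Anders reaches Brightwater along 3 paths.
Direct stake: 75% = 75%.
Via Northlake: 28% × 23% = 6.44%.
Via Basalt → Northlake: 75% × 70% × 23% = 12.075%.
Total: 75% + 6.44% + 12.075% = 93.515%.
Rounded: 93.52%.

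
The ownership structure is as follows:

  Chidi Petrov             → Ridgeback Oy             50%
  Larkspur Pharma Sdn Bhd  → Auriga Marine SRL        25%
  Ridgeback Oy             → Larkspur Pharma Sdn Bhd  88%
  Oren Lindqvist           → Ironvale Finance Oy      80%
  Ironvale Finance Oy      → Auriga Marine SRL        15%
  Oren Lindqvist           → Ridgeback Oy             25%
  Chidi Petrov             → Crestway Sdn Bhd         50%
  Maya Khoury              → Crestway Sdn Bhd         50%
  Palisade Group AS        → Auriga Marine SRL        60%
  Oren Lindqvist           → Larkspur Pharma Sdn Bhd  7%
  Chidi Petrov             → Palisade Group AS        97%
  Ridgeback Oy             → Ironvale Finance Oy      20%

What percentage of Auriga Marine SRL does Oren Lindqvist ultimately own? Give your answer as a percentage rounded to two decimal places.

20.00%

Oren reaches Auriga along 4 paths.
Via Ridgeback → Larkspur: 25% × 88% × 25% = 5.5%.
Via Larkspur: 7% × 25% = 1.75%.
Via Ridgeback → Ironvale: 25% × 20% × 15% = 0.75%.
Via Ironvale: 80% × 15% = 12%.
Total: 5.5% + 1.75% + 0.75% + 12% = 20%.
Rounded: 20.00%.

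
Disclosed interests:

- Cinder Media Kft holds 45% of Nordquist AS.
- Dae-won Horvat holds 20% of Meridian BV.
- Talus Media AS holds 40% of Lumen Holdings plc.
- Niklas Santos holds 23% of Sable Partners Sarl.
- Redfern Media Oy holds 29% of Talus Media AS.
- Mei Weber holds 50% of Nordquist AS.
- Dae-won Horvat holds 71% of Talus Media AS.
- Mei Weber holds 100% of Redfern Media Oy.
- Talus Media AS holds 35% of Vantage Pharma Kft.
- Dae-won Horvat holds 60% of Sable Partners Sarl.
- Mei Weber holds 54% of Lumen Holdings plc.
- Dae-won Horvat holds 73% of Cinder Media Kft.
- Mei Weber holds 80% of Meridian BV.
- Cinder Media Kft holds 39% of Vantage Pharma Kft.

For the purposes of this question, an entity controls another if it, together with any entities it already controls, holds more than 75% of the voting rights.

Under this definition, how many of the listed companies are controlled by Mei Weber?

2

Mei holds 100% of Redfern, so Mei controls Redfern.
Mei holds 80% of Meridian, so Mei controls Meridian.
No other company's threshold is met.
Mei controls 2 companies.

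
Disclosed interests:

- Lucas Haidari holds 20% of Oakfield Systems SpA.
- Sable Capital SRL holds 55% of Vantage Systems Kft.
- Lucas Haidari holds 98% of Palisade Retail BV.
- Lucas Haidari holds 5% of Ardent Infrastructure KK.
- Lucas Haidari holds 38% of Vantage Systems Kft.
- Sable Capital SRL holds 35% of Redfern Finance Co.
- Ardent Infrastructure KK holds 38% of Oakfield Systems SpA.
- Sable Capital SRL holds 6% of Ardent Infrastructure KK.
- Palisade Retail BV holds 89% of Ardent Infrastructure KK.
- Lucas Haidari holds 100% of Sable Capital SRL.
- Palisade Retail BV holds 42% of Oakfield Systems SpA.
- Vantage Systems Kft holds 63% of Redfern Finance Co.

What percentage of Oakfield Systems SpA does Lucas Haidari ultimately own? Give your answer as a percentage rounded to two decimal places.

98.48%

Lucas reaches Oakfield along 5 paths.
Direct stake: 20% = 20%.
Via Sable → Ardent: 100% × 6% × 38% = 2.28%.
Via Ardent: 5% × 38% = 1.9%.
Via Palisade → Ardent: 98% × 89% × 38% = 33.1436%.
Via Palisade: 98% × 42% = 41.16%.
Total: 20% + 2.28% + 1.9% + 33.1436% + 41.16% = 98.4836%.
Rounded: 98.48%.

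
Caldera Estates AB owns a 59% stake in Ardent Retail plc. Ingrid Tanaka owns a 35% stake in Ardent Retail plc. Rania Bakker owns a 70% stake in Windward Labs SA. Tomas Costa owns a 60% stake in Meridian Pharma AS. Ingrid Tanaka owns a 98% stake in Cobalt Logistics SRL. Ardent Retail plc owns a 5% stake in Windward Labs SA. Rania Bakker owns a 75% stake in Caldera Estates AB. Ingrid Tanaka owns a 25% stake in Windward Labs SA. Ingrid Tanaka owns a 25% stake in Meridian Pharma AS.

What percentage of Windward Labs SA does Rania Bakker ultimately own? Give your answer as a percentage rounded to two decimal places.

72.21%

Rania reaches Windward along 2 paths.
Via Caldera → Ardent: 75% × 59% × 5% = 2.2125%.
Direct stake: 70% = 70%.
Total: 2.2125% + 70% = 72.2125%.
Rounded: 72.21%.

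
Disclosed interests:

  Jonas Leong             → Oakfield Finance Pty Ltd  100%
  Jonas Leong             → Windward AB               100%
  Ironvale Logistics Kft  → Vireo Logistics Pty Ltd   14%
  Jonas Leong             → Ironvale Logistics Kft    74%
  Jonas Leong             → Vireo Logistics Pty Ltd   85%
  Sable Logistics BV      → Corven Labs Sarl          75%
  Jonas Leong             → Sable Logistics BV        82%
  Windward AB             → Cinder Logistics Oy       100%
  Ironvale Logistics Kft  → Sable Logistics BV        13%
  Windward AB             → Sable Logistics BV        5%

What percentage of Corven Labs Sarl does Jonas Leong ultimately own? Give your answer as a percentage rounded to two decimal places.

72.47%

Jonas reaches Corven along 3 paths.
Via Ironvale → Sable: 74% × 13% × 75% = 7.215%.
Via Windward → Sable: 100% × 5% × 75% = 3.75%.
Via Sable: 82% × 75% = 61.5%.
Total: 7.215% + 3.75% + 61.5% = 72.465%.
Rounded: 72.47%.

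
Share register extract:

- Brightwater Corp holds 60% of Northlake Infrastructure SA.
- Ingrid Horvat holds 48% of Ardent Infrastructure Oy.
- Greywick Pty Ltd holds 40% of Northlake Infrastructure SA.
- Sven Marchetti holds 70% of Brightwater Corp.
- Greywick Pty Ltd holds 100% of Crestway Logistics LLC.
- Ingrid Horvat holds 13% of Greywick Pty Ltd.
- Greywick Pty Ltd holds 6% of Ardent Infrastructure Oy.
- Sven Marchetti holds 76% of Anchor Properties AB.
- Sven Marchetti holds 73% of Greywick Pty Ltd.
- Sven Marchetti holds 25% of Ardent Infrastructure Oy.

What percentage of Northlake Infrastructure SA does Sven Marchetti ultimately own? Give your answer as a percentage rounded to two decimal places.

71.20%

Sven reaches Northlake along 2 paths.
Via Brightwater: 70% × 60% = 42%.
Via Greywick: 73% × 40% = 29.2%.
Total: 42% + 29.2% = 71.2%.
Rounded: 71.20%.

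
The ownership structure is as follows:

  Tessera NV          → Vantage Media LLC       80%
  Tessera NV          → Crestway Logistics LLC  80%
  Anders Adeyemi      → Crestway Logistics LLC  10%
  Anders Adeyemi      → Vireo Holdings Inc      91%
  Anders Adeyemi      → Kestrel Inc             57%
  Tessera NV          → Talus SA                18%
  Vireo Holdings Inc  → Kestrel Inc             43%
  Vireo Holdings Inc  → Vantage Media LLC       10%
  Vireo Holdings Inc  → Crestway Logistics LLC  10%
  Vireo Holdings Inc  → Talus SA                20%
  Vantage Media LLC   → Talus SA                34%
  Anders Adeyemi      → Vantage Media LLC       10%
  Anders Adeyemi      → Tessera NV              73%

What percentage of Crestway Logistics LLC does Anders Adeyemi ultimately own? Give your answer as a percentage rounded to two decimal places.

Anders reaches Crestway along 3 paths.
Via Tessera: 73% × 80% = 58.4%.
Via Vireo: 91% × 10% = 9.1%.
Direct stake: 10% = 10%.
Total: 58.4% + 9.1% + 10% = 77.5%.
Rounded: 77.50%.

77.50%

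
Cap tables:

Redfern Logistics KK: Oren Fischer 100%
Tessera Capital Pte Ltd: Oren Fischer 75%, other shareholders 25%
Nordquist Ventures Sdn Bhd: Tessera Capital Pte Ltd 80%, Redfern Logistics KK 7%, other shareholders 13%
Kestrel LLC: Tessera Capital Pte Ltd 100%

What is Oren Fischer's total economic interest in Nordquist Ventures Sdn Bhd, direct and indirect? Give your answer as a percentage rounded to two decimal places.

67.00%

Oren reaches Nordquist along 2 paths.
Via Tessera: 75% × 80% = 60%.
Via Redfern: 100% × 7% = 7%.
Total: 60% + 7% = 67%.
Rounded: 67.00%.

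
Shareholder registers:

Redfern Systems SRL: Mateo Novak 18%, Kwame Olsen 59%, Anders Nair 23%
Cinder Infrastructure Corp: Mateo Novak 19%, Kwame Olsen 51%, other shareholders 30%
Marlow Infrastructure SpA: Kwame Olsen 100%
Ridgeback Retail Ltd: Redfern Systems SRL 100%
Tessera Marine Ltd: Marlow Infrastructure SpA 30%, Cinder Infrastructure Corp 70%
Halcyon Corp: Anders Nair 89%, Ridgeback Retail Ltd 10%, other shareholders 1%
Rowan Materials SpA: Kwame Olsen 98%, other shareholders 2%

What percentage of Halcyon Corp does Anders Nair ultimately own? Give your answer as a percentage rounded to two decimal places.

91.30%

Anders reaches Halcyon along 2 paths.
Direct stake: 89% = 89%.
Via Redfern → Ridgeback: 23% × 100% × 10% = 2.3%.
Total: 89% + 2.3% = 91.3%.
Rounded: 91.30%.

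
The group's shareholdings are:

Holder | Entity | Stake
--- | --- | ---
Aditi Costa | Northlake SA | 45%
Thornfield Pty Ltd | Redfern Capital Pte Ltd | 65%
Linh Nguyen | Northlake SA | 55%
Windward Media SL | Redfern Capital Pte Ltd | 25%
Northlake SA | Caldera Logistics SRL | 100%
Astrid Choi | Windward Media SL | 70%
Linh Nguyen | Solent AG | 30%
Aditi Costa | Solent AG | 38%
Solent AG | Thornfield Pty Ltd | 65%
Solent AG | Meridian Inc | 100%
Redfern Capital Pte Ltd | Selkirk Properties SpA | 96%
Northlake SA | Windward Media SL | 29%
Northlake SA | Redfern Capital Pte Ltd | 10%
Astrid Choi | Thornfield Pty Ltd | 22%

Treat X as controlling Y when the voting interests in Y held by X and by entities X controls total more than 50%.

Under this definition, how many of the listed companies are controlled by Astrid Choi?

Astrid holds 70% of Windward, so Astrid controls Windward.
No other company's threshold is met.
Astrid controls 1 company.

1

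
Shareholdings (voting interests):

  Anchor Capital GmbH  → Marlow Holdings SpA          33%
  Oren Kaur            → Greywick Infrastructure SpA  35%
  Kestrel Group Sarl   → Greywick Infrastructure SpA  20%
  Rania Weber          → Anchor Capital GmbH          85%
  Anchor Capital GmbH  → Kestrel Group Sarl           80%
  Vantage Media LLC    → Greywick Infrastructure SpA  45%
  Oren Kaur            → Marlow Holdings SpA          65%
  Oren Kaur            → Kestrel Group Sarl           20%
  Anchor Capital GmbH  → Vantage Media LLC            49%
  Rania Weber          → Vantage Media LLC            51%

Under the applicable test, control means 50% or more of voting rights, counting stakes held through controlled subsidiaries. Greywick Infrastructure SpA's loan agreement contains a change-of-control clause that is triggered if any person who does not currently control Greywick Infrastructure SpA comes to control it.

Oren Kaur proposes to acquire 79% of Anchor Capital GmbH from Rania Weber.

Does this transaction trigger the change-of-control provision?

Yes

The purchase adds only to Oren's holdings (Rania's stake shrinks), so Oren is the only person who could newly come to control Greywick.
Oren holds 65% of Marlow, so Oren controls Marlow.
In Greywick, Oren's side holds only 35%, not ≥ 50%.
So before the transaction, Oren does not control Greywick.
After the purchase, Oren holds 79% of Anchor directly, and Rania's stake falls to 6%.
Oren holds 79% of Anchor, so Oren controls Anchor.
Oren and Anchor together hold 20% + 80% = 100% of Kestrel, so Oren controls Kestrel.
Oren and Kestrel together hold 35% + 20% = 55% of Greywick, so Oren controls Greywick.
Oren did not control Greywick before and does after, so the clause is triggered.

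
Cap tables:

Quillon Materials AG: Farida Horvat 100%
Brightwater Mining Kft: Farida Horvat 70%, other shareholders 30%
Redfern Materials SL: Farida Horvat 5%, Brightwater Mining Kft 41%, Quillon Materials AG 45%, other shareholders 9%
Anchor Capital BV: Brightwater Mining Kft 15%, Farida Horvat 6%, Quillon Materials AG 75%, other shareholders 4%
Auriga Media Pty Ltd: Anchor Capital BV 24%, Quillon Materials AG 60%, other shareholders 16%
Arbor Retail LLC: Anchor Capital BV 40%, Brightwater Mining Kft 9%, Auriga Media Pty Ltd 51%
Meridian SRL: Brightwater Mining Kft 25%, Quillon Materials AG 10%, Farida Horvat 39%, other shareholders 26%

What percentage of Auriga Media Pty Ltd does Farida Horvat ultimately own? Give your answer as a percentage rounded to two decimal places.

Farida reaches Auriga along 4 paths.
Via Brightwater → Anchor: 70% × 15% × 24% = 2.52%.
Via Anchor: 6% × 24% = 1.44%.
Via Quillon → Anchor: 100% × 75% × 24% = 18%.
Via Quillon: 100% × 60% = 60%.
Total: 2.52% + 1.44% + 18% + 60% = 81.96%.

81.96%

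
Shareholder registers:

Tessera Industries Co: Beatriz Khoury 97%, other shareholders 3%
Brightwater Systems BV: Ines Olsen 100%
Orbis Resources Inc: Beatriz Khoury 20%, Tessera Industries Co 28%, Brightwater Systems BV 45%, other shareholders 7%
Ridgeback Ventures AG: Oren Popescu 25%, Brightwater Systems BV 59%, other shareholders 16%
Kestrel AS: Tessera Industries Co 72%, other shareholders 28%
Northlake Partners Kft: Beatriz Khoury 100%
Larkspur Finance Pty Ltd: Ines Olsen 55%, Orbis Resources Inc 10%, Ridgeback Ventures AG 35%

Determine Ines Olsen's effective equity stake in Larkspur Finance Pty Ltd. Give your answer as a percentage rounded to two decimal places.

Ines reaches Larkspur along 3 paths.
Direct stake: 55% = 55%.
Via Brightwater → Orbis: 100% × 45% × 10% = 4.5%.
Via Brightwater → Ridgeback: 100% × 59% × 35% = 20.65%.
Total: 55% + 4.5% + 20.65% = 80.15%.

80.15%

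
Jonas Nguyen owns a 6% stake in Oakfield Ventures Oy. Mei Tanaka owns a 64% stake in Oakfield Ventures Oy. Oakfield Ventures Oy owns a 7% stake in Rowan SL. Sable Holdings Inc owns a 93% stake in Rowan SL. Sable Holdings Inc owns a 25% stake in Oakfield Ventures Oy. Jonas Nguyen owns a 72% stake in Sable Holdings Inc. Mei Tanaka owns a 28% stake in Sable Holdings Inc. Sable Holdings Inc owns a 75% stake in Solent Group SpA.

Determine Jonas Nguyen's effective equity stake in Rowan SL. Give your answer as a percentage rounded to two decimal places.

Jonas reaches Rowan along 3 paths.
Via Sable: 72% × 93% = 66.96%.
Via Sable → Oakfield: 72% × 25% × 7% = 1.26%.
Via Oakfield: 6% × 7% = 0.42%.
Total: 66.96% + 1.26% + 0.42% = 68.64%.

68.64%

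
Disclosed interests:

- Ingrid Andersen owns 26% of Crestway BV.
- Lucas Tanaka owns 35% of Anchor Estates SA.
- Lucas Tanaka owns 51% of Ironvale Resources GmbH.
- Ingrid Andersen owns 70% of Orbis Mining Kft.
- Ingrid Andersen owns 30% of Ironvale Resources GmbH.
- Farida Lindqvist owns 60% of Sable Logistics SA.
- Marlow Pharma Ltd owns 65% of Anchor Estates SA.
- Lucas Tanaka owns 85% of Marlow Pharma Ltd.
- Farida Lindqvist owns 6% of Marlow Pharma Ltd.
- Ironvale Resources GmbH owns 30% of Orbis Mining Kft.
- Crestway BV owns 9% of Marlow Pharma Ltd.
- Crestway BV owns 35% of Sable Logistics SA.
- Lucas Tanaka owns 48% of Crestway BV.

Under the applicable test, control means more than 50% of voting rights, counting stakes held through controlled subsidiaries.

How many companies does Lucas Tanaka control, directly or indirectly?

3

Lucas holds 51% of Ironvale, so Lucas controls Ironvale.
Lucas holds 85% of Marlow, so Lucas controls Marlow.
Lucas and Marlow together hold 35% + 65% = 100% of Anchor, so Lucas controls Anchor.
No other company's threshold is met.
Lucas controls 3 companies.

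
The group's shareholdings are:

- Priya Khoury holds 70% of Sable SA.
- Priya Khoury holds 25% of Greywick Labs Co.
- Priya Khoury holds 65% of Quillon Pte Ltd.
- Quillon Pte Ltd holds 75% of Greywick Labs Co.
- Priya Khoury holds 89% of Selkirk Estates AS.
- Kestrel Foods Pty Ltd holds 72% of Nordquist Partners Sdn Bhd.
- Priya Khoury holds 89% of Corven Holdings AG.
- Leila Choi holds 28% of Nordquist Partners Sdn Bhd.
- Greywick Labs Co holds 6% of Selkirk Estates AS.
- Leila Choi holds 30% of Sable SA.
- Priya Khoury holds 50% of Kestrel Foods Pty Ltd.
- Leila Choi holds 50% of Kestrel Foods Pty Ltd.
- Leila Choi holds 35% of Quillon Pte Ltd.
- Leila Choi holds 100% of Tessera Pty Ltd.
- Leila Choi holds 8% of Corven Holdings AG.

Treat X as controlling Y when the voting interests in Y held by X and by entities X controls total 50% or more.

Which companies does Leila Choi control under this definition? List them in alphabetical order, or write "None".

Leila holds 50% of Kestrel, so Leila controls Kestrel.
Kestrel and Leila together hold 72% + 28% = 100% of Nordquist, so Leila controls Nordquist.
Leila holds 100% of Tessera, so Leila controls Tessera.
No other company's threshold is met.

Kestrel Foods Pty Ltd, Nordquist Partners Sdn Bhd, Tessera Pty Ltd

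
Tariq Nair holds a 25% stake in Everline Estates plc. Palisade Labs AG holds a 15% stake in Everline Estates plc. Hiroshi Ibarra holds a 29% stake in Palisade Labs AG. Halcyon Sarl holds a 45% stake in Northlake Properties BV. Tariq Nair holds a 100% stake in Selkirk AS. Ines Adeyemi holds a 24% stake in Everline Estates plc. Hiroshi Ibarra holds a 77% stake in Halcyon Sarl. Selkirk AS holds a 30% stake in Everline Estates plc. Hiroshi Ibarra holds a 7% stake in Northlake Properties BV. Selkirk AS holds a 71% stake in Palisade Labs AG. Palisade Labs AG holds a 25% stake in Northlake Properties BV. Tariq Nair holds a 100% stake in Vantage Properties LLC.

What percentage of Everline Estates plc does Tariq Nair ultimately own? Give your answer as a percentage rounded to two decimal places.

65.65%

Tariq reaches Everline along 3 paths.
Direct stake: 25% = 25%.
Via Selkirk: 100% × 30% = 30%.
Via Selkirk → Palisade: 100% × 71% × 15% = 10.65%.
Total: 25% + 30% + 10.65% = 65.65%.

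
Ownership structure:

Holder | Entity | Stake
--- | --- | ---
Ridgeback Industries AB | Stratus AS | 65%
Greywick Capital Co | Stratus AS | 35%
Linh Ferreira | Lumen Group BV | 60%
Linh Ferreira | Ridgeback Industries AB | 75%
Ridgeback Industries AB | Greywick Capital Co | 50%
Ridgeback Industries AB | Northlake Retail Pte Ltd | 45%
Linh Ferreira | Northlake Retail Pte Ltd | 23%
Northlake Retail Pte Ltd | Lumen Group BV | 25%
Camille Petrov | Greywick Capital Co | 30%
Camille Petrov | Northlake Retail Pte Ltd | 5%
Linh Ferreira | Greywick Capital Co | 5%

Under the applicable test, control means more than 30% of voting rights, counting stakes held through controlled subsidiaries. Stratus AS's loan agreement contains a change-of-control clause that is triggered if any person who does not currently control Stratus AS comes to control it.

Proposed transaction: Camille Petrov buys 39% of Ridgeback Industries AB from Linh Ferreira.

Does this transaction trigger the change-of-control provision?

Yes

The purchase adds only to Camille's holdings (Linh's stake shrinks), so Camille is the only person who could newly come to control Stratus.
Camille's largest direct stake is 30% in Greywick, which does not meet the threshold, so Camille controls no company.
Neither Camille nor any entity Camille controls holds any voting interest in Stratus.
So before the transaction, Camille does not control Stratus.
After the purchase, Camille holds 39% of Ridgeback directly, and Linh's stake falls to 36%.
Camille holds 39% of Ridgeback, so Camille controls Ridgeback.
Camille and Ridgeback together hold 30% + 50% = 80% of Greywick, so Camille controls Greywick.
Ridgeback and Greywick together hold 65% + 35% = 100% of Stratus, so Camille controls Stratus.
Camille did not control Stratus before and does after, so the clause is triggered.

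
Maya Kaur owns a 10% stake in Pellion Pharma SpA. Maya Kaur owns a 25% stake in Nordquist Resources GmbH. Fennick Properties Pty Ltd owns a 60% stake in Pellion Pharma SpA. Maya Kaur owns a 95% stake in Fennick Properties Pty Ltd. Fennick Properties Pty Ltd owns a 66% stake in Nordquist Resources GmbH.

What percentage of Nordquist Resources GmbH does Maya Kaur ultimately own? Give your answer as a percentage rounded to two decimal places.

Maya reaches Nordquist along 2 paths.
Direct stake: 25% = 25%.
Via Fennick: 95% × 66% = 62.7%.
Total: 25% + 62.7% = 87.7%.
Rounded: 87.70%.

87.70%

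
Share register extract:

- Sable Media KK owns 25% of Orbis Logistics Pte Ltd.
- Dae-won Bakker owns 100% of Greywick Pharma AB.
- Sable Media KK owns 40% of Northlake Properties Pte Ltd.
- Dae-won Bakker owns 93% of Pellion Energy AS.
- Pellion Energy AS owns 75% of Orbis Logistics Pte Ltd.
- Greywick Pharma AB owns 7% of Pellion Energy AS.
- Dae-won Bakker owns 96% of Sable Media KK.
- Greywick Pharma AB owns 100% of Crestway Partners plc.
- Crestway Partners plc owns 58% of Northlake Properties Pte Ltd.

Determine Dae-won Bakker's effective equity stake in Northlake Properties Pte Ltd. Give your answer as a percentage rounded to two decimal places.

Dae-won reaches Northlake along 2 paths.
Via Greywick → Crestway: 100% × 100% × 58% = 58%.
Via Sable: 96% × 40% = 38.4%.
Total: 58% + 38.4% = 96.4%.
Rounded: 96.40%.

96.40%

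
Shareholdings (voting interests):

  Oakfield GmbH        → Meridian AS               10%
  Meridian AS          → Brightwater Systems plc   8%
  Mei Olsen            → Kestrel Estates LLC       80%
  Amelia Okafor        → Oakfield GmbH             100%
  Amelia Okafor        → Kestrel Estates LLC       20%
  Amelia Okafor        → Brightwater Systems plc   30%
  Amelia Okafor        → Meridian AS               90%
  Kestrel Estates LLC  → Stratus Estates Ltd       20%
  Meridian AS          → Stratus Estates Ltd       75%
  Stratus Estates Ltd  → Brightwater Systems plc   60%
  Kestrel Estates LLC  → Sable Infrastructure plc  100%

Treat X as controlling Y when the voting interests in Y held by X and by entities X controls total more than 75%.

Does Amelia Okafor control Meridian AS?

Yes

Amelia holds 100% of Oakfield, so Amelia controls Oakfield.
Oakfield and Amelia together hold 10% + 90% = 100% of Meridian, so Amelia controls Meridian.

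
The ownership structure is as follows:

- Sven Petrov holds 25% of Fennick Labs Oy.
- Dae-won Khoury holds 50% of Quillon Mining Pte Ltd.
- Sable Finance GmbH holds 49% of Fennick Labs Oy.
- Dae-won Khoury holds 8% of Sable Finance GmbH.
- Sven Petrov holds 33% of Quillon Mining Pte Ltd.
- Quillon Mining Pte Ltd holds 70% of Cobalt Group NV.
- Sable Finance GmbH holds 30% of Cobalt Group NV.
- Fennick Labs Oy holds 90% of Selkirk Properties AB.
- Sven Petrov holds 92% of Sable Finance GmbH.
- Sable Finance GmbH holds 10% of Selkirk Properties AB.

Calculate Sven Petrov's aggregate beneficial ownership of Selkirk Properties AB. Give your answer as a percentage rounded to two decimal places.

Sven reaches Selkirk along 3 paths.
Via Sable: 92% × 10% = 9.2%.
Via Sable → Fennick: 92% × 49% × 90% = 40.572%.
Via Fennick: 25% × 90% = 22.5%.
Total: 9.2% + 40.572% + 22.5% = 72.272%.
Rounded: 72.27%.

72.27%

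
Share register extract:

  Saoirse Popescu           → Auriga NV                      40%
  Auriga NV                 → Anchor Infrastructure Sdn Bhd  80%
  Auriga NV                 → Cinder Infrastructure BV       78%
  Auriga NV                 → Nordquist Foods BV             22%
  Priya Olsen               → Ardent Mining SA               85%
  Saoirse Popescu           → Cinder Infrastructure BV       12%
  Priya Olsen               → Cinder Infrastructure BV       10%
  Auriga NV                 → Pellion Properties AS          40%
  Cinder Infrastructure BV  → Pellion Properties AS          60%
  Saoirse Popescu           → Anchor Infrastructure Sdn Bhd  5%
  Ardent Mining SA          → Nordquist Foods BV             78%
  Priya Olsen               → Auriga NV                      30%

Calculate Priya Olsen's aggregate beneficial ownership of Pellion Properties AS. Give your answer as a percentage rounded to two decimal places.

Priya reaches Pellion along 3 paths.
Via Cinder: 10% × 60% = 6%.
Via Auriga → Cinder: 30% × 78% × 60% = 14.04%.
Via Auriga: 30% × 40% = 12%.
Total: 6% + 14.04% + 12% = 32.04%.

32.04%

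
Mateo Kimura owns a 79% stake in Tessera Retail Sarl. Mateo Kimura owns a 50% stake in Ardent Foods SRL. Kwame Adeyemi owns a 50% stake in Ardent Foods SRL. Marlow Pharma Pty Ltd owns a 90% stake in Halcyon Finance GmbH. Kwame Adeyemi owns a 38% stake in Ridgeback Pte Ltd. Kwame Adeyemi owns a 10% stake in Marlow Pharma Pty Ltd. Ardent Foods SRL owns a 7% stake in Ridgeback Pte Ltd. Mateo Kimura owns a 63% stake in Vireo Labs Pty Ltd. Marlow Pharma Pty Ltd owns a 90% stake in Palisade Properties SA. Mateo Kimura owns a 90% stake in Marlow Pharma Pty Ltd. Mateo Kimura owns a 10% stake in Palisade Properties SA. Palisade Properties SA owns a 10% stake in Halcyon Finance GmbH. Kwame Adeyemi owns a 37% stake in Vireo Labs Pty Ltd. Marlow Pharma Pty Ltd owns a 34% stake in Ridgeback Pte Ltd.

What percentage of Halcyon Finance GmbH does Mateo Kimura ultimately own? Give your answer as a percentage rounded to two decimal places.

90.10%

Mateo reaches Halcyon along 3 paths.
Via Marlow: 90% × 90% = 81%.
Via Marlow → Palisade: 90% × 90% × 10% = 8.1%.
Via Palisade: 10% × 10% = 1%.
Total: 81% + 8.1% + 1% = 90.1%.
Rounded: 90.10%.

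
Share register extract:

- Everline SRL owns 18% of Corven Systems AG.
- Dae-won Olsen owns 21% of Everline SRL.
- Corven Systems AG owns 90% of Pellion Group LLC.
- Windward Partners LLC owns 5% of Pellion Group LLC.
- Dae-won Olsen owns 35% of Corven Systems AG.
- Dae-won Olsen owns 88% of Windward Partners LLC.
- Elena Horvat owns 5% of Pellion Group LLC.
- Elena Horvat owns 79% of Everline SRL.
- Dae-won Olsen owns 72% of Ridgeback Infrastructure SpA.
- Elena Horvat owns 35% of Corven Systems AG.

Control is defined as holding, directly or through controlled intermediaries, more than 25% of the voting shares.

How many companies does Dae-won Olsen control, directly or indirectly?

Dae-won holds 88% of Windward, so Dae-won controls Windward.
Dae-won holds 35% of Corven, so Dae-won controls Corven.
Corven and Windward together hold 90% + 5% = 95% of Pellion, so Dae-won controls Pellion.
Dae-won holds 72% of Ridgeback, so Dae-won controls Ridgeback.
No other company's threshold is met.
Dae-won controls 4 companies.

4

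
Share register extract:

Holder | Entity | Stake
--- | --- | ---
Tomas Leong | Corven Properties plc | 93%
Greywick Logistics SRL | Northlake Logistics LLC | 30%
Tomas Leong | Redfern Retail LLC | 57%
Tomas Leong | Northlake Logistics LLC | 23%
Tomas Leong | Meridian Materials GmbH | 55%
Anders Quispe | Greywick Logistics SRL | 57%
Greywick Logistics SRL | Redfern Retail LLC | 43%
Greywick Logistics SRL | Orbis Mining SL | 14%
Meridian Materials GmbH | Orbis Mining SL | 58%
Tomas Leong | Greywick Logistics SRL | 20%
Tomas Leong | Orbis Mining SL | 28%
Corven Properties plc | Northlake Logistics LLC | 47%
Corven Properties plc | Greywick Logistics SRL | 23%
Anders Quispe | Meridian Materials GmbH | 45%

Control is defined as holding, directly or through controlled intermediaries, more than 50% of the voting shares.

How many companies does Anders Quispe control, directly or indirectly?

1

Anders holds 57% of Greywick, so Anders controls Greywick.
No other company's threshold is met.
Anders controls 1 company.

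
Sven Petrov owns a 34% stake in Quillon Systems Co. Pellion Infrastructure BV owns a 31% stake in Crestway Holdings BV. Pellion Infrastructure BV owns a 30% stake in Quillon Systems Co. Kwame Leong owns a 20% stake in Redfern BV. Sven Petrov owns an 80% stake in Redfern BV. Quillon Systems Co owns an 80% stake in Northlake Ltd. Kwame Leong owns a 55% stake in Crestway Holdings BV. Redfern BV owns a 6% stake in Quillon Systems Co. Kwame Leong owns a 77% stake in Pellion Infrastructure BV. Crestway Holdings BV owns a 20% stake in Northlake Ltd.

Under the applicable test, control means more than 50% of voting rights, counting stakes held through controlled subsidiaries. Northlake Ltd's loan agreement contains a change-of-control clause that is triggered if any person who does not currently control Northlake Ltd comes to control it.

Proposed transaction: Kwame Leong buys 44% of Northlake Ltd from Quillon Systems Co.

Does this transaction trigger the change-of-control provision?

The purchase adds only to Kwame's holdings (Quillon's stake shrinks), so Kwame is the only person who could newly come to control Northlake.
Kwame holds 77% of Pellion, so Kwame controls Pellion.
Pellion and Kwame together hold 31% + 55% = 86% of Crestway, so Kwame controls Crestway.
In Northlake, Kwame's side holds only 20%, not > 50%.
So before the transaction, Kwame does not control Northlake.
After the purchase, Kwame holds 44% of Northlake directly, and Quillon's stake falls to 36%.
Crestway and Kwame together hold 20% + 44% = 64% of Northlake, so Kwame controls Northlake.
Kwame did not control Northlake before and does after, so the clause is triggered.

Yes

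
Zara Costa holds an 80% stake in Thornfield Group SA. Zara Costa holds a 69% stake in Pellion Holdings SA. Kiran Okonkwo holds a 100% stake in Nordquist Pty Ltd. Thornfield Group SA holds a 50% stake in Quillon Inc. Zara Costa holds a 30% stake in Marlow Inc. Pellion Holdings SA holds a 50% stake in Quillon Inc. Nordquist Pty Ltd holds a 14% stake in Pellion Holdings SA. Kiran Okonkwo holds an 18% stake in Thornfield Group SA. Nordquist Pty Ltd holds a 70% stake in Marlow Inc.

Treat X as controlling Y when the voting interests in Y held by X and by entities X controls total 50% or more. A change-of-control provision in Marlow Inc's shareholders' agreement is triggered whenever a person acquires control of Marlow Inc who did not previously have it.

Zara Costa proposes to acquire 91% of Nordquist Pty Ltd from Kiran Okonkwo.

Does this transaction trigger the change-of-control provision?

The purchase adds only to Zara's holdings (Kiran's stake shrinks), so Zara is the only person who could newly come to control Marlow.
Zara holds 80% of Thornfield, so Zara controls Thornfield.
Zara holds 69% of Pellion, so Zara controls Pellion.
Pellion and Thornfield together hold 50% + 50% = 100% of Quillon, so Zara controls Quillon.
In Marlow, Zara's side holds only 30%, not ≥ 50%.
So before the transaction, Zara does not control Marlow.
After the purchase, Zara holds 91% of Nordquist directly, and Kiran's stake falls to 9%.
Zara holds 91% of Nordquist, so Zara controls Nordquist.
Nordquist and Zara together hold 70% + 30% = 100% of Marlow, so Zara controls Marlow.
Zara did not control Marlow before and does after, so the clause is triggered.

Yes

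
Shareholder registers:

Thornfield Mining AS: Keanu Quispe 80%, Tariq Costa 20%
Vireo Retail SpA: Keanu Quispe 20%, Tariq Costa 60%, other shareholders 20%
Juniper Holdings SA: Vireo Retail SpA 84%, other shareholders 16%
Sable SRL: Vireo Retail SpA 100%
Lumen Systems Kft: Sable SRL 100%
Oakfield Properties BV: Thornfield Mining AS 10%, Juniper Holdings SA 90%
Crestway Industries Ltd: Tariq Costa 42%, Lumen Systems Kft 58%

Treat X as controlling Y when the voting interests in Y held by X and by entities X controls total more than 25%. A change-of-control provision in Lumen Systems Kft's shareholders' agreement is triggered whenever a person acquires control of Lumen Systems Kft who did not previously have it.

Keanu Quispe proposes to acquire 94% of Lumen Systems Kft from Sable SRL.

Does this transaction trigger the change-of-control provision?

Yes

The purchase adds only to Keanu's holdings (Sable's stake shrinks), so Keanu is the only person who could newly come to control Lumen.
Keanu holds 80% of Thornfield, so Keanu controls Thornfield.
Neither Keanu nor any entity Keanu controls holds any voting interest in Lumen.
So before the transaction, Keanu does not control Lumen.
After the purchase, Keanu holds 94% of Lumen directly, and Sable's stake falls to 6%.
Keanu holds 94% of Lumen, so Keanu controls Lumen.
Keanu did not control Lumen before and does after, so the clause is triggered.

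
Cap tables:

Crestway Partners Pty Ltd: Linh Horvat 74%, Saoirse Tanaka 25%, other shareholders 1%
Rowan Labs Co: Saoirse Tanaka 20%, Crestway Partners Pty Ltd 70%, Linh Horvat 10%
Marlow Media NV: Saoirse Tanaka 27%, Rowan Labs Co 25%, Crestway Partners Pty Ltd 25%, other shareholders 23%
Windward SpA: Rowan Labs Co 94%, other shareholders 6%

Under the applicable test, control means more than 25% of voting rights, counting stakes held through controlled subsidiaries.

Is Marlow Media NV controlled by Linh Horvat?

Yes

Linh holds 74% of Crestway, so Linh controls Crestway.
Crestway and Linh together hold 70% + 10% = 80% of Rowan, so Linh controls Rowan.
Rowan and Crestway together hold 25% + 25% = 50% of Marlow, so Linh controls Marlow.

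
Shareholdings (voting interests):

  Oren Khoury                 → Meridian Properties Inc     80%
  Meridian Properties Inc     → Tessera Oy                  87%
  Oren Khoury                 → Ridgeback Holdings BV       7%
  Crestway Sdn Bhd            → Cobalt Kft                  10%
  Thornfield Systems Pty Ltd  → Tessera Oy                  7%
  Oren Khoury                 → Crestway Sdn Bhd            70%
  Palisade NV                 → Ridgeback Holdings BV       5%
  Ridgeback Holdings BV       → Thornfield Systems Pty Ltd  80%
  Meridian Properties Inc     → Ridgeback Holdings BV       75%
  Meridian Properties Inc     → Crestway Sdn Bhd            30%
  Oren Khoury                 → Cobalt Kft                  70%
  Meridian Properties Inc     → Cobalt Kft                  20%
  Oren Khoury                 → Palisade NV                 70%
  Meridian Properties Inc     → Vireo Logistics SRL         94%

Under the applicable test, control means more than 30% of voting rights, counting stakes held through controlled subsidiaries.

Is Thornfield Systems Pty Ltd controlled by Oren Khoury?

Oren holds 80% of Meridian, so Oren controls Meridian.
Oren holds 70% of Palisade, so Oren controls Palisade.
Oren and Meridian and Palisade together hold 7% + 75% + 5% = 87% of Ridgeback, so Oren controls Ridgeback.
Ridgeback holds 80% of Thornfield, so Oren controls Thornfield.

Yes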